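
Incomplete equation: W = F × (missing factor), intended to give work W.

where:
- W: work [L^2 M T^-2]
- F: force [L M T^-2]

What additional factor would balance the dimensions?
d (distance), dimensions [L]

W has dimensions [L^2 M T^-2] and F has dimensions [L M T^-2].
The missing factor must have dimensions [L^2 M T^-2] / [L M T^-2] = [L], i.e. distance (d).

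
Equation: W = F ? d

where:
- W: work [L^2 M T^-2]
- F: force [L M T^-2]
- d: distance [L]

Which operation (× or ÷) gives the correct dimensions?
multiplication (×): W = F × d

W [L^2 M T^-2]; F [L M T^-2]; d [L].
F × d → [L^2 M T^-2] ✓
F ÷ d → [M T^-2] ✗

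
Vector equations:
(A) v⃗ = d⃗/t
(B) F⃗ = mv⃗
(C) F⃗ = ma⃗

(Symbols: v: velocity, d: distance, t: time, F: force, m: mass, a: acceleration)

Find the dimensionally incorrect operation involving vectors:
(B) F⃗ = mv⃗

(A) v⃗ = d⃗/t: LHS [L T^-1], RHS [L T^-1] ✓ — displacement (vector) divided by time (scalar)
(B) F⃗ = mv⃗: LHS [L M T^-2], RHS [L M T^-1] ✗ — mass times velocity is momentum, not force; should be ma⃗
(C) F⃗ = ma⃗: LHS [L M T^-2], RHS [L M T^-2] ✓ — Force and acceleration are vectors, mass is a scalar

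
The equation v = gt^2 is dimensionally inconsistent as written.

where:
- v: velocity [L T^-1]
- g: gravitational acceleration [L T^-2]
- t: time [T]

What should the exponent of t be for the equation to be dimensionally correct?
The exponent of t should be 1: v = gt

The LHS v has dimensions [L T^-1]; t has dimensions [T].
As written, the RHS gt^2 (exponent 2 on t) has dimensions [L], which does not match.
With exponent 1, the RHS gt has dimensions [L T^-1], matching the LHS.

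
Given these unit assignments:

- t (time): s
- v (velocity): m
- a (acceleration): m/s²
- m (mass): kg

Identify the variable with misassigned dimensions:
v

The variable v (velocity) should have units m/s, not m.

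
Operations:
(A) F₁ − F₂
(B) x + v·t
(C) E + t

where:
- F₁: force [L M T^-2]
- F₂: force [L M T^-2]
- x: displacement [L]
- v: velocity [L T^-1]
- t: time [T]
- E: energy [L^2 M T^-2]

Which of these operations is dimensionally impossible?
(C) E + t

(A) F₁ − F₂: F₁ [L M T^-2] and F₂ [L M T^-2] — same dimensions ✓
(B) x + v·t: x [L] and v·t [L] — same dimensions ✓
(C) E + t: E [L^2 M T^-2] and t [T] — different dimensions cannot be added/subtracted ✗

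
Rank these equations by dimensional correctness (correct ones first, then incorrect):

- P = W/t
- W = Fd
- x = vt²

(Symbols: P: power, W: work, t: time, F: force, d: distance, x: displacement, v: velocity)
Dimensionally correct: P = W/t, W = Fd
Dimensionally incorrect: x = vt²
Ordered (correct first, then incorrect): P = W/t, W = Fd, x = vt²

- P = W/t: LHS [L^2 M T^-3], RHS [L^2 M T^-3] → correct ✓
- W = Fd: LHS [L^2 M T^-2], RHS [L^2 M T^-2] → correct ✓
- x = vt²: LHS [L], RHS [L T] → incorrect ✗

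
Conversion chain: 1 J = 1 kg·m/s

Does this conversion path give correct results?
The chain is incorrect (it contains an error).

Incorrect: Joule is kg·m²/s², not kg·m/s (that is momentum)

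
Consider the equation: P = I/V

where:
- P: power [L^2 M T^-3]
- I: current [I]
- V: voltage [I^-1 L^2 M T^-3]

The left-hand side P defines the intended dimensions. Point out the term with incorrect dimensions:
The right-hand side term I/V

P has dimensions [L^2 M T^-3], but I/V has dimensions [I^2 L^-2 M^-1 T^3], so the term I/V is dimensionally wrong for P.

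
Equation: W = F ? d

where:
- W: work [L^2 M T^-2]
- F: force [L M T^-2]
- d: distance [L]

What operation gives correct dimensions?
multiplication (×): W = F × d

W [L^2 M T^-2]; F [L M T^-2]; d [L].
F × d → [L^2 M T^-2] ✓
F ÷ d → [M T^-2] ✗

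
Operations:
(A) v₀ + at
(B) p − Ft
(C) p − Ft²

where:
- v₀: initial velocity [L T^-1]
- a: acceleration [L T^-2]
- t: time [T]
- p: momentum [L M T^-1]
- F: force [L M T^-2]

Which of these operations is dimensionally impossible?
(C) p − Ft²

(A) v₀ + at: v₀ [L T^-1] and at [L T^-1] — same dimensions ✓
(B) p − Ft: p [L M T^-1] and Ft [L M T^-1] — same dimensions ✓
(C) p − Ft²: p [L M T^-1] and Ft² [L M] — different dimensions cannot be added/subtracted ✗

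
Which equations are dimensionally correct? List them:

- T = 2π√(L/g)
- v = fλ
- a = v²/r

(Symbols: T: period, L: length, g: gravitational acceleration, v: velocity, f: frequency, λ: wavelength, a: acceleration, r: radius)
Dimensionally correct: T = 2π√(L/g), v = fλ, a = v²/r
Dimensionally incorrect: none
Ordered (correct first, then incorrect): T = 2π√(L/g), v = fλ, a = v²/r

- T = 2π√(L/g): LHS [T], RHS [T] → correct ✓
- v = fλ: LHS [L T^-1], RHS [L T^-1] → correct ✓
- a = v²/r: LHS [L T^-2], RHS [L T^-2] → correct ✓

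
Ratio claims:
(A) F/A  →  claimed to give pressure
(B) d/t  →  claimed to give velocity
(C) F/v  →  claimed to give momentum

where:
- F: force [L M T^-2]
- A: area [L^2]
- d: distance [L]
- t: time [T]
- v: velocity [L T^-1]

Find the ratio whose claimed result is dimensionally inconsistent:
(C) F/v does not give momentum

(A) F/A: [L^-1 M T^-2] = pressure [L^-1 M T^-2] ✓
(B) d/t: [L T^-1] = velocity [L T^-1] ✓
(C) F/v: [M T^-1] ≠ momentum [L M T^-1] ✗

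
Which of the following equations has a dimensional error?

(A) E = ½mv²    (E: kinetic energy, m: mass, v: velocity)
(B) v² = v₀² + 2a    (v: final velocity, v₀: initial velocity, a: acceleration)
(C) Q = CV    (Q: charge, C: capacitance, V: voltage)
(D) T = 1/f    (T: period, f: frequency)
(B) v² = v₀² + 2a

The equation (B) v² = v₀² + 2a is dimensionally incorrect.

LHS (v²): [L^2 T^-2]
RHS terms:
  - v₀²: [L^2 T^-2] ✓
  - 2a: [L T^-2] ✗ (does not match LHS)

The dimensions do not match. The other three equations balance.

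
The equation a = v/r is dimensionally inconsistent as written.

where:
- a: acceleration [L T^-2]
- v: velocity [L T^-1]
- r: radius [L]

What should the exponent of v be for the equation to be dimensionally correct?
The exponent of v should be 2: a = v^2/r

The LHS a has dimensions [L T^-2]; v has dimensions [L T^-1].
As written, the RHS v/r (exponent 1 on v) has dimensions [T^-1], which does not match.
With exponent 2, the RHS v^2/r has dimensions [L T^-2], matching the LHS.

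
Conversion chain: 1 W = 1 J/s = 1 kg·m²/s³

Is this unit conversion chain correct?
The chain is correct (no errors).

Correct: Watt is Joule per second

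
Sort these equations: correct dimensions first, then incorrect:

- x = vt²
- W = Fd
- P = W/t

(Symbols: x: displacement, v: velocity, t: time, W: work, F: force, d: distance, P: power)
Dimensionally correct: W = Fd, P = W/t
Dimensionally incorrect: x = vt²
Ordered (correct first, then incorrect): W = Fd, P = W/t, x = vt²

- x = vt²: LHS [L], RHS [L T] → incorrect ✗
- W = Fd: LHS [L^2 M T^-2], RHS [L^2 M T^-2] → correct ✓
- P = W/t: LHS [L^2 M T^-3], RHS [L^2 M T^-3] → correct ✓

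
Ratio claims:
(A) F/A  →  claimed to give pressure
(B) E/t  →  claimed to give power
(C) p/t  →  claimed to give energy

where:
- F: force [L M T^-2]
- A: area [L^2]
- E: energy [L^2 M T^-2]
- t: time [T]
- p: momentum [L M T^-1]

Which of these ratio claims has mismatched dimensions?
(C) p/t does not give energy

(A) F/A: [L^-1 M T^-2] = pressure [L^-1 M T^-2] ✓
(B) E/t: [L^2 M T^-3] = power [L^2 M T^-3] ✓
(C) p/t: [L M T^-2] ≠ energy [L^2 M T^-2] ✗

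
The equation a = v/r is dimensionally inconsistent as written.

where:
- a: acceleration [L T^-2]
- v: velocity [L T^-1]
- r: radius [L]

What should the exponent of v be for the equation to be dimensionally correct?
The exponent of v should be 2: a = v^2/r

The LHS a has dimensions [L T^-2]; v has dimensions [L T^-1].
As written, the RHS v/r (exponent 1 on v) has dimensions [T^-1], which does not match.
With exponent 2, the RHS v^2/r has dimensions [L T^-2], matching the LHS.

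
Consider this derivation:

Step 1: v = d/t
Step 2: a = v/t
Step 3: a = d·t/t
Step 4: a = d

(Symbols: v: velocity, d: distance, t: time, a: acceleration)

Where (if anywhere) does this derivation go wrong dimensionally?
Step 3

Step 1: v = d/t → LHS [L T^-1], RHS [L T^-1] ✓
Step 2: a = v/t → LHS [L T^-2], RHS [L T^-2] ✓
Step 3: a = d·t/t → LHS [L T^-2], RHS [L] ✗

The first dimensional inconsistency appears in step 3: a = d·t/t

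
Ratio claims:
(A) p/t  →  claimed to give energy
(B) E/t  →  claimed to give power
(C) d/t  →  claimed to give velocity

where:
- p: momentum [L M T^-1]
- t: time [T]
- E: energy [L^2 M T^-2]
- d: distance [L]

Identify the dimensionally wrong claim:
(A) p/t does not give energy

(A) p/t: [L M T^-2] ≠ energy [L^2 M T^-2] ✗
(B) E/t: [L^2 M T^-3] = power [L^2 M T^-3] ✓
(C) d/t: [L T^-1] = velocity [L T^-1] ✓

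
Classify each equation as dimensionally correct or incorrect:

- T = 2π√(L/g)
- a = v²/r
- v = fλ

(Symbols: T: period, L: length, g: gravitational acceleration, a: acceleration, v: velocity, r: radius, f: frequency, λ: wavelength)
Dimensionally correct: T = 2π√(L/g), a = v²/r, v = fλ
Dimensionally incorrect: none
Ordered (correct first, then incorrect): T = 2π√(L/g), a = v²/r, v = fλ

- T = 2π√(L/g): LHS [T], RHS [T] → correct ✓
- a = v²/r: LHS [L T^-2], RHS [L T^-2] → correct ✓
- v = fλ: LHS [L T^-1], RHS [L T^-1] → correct ✓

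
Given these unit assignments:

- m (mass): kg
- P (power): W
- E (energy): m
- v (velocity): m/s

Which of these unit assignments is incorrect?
E

The variable E (energy) should have units J, not m.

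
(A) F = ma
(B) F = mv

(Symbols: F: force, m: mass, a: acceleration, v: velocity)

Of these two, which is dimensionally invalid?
(B)

(A) F = ma: LHS [L M T^-2], RHS [L M T^-2] ✓
(B) F = mv: LHS [L M T^-2], RHS [L M T^-1] ✗

Expression (B) F = mv is dimensionally incorrect.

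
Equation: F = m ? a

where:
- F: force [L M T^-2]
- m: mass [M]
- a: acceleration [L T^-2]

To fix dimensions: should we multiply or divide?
multiplication (×): F = m × a

F [L M T^-2]; m [M]; a [L T^-2].
m × a → [L M T^-2] ✓
m ÷ a → [L^-1 M T^2] ✗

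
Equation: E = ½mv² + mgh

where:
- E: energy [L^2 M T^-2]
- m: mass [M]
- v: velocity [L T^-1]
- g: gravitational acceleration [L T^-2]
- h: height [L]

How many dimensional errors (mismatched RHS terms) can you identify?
0

LHS E: [L^2 M T^-2]
- ½mv²: [L^2 M T^-2] ✓
- mgh: [L^2 M T^-2] ✓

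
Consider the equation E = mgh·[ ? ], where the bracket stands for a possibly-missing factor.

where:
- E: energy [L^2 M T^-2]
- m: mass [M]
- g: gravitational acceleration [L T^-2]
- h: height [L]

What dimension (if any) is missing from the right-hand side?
Nothing is missing — the bracketed factor must be dimensionless.

E has dimensions [L^2 M T^-2] and mgh already has dimensions [L^2 M T^-2], so E = mgh is dimensionally complete.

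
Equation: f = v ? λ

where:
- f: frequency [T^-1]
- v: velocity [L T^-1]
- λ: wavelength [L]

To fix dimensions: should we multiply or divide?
division (÷): f = v ÷ λ

f [T^-1]; v [L T^-1]; λ [L].
v × λ → [L^2 T^-1] ✗
v ÷ λ → [T^-1] ✓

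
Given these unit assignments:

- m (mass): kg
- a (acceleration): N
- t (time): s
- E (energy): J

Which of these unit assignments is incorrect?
a

The variable a (acceleration) should have units m/s², not N.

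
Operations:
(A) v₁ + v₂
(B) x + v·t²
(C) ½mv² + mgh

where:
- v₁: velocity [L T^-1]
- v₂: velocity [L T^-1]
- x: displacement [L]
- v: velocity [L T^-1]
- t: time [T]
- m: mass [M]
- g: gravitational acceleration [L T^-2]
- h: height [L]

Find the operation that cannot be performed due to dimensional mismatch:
(B) x + v·t²

(A) v₁ + v₂: v₁ [L T^-1] and v₂ [L T^-1] — same dimensions ✓
(B) x + v·t²: x [L] and v·t² [L T] — different dimensions cannot be added/subtracted ✗
(C) ½mv² + mgh: ½mv² [L^2 M T^-2] and mgh [L^2 M T^-2] — same dimensions ✓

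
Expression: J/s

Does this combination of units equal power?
Yes

The expression J/s has dimensions [L^2 M T^-3], which is exactly power [L^2 M T^-3].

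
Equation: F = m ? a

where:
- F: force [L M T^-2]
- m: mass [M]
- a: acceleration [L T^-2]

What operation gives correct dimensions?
multiplication (×): F = m × a

F [L M T^-2]; m [M]; a [L T^-2].
m × a → [L M T^-2] ✓
m ÷ a → [L^-1 M T^2] ✗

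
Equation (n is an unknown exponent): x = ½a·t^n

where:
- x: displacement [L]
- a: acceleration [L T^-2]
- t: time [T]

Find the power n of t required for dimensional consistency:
n = 2

x has dimensions [L]; t has dimensions [T].
The rest of the RHS has dimensions [L T^-2], so t^n must supply [T^2].
With n = 2: ½a·t^2 has dimensions [L], matching the LHS ✓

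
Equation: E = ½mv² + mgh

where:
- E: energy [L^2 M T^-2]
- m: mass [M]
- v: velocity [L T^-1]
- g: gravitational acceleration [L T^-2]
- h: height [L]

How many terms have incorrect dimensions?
0

LHS E: [L^2 M T^-2]
- ½mv²: [L^2 M T^-2] ✓
- mgh: [L^2 M T^-2] ✓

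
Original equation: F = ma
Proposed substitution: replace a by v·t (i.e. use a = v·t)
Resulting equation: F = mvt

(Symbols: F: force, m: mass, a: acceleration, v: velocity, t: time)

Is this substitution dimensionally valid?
No

[a] = [L T^-2] and [v·t] = [L]. These differ, so the substitution replaces a quantity by one of different dimensions and the result F = mvt has LHS [L M T^-2] vs RHS [L M] — inconsistent.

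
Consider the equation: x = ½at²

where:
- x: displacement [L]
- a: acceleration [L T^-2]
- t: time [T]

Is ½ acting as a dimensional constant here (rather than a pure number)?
No

x has dimensions [L] and at² already has dimensions [L], so the equation balances without ½ contributing any dimensions. ½ is a pure (dimensionless) number; changing or removing it would not affect dimensional consistency.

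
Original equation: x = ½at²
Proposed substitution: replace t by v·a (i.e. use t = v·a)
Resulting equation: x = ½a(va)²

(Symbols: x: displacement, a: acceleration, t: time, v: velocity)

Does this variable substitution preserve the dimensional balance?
No

[t] = [T] and [v·a] = [L^2 T^-3]. These differ, so the substitution replaces a quantity by one of different dimensions and the result x = ½a(va)² has LHS [L] vs RHS [L^5 T^-8] — inconsistent.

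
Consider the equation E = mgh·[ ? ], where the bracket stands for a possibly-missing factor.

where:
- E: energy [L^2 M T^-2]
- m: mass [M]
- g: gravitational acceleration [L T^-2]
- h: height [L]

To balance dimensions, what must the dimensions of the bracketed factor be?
Nothing is missing — the bracketed factor must be dimensionless.

E has dimensions [L^2 M T^-2] and mgh already has dimensions [L^2 M T^-2], so E = mgh is dimensionally complete.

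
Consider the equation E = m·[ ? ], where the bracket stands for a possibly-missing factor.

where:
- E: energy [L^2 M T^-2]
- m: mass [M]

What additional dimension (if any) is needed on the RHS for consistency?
[L^2 T^-2] — velocity squared (e.g. v²)

E has dimensions [L^2 M T^-2]; m has dimensions [M].
The bracketed factor must supply [L^2 M T^-2] / [M] = [L^2 T^-2].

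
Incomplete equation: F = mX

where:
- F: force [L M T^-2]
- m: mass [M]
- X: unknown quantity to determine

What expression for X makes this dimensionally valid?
X = a (acceleration), dimensions [L T^-2]

F has dimensions [L M T^-2]; the rest of the RHS (m) has dimensions [M].
So X must have dimensions [L T^-2] — X = a (acceleration).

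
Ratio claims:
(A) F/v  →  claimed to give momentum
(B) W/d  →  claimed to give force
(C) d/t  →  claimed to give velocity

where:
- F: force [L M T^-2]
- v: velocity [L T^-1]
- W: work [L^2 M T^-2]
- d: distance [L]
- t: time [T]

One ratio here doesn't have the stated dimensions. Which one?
(A) F/v does not give momentum

(A) F/v: [M T^-1] ≠ momentum [L M T^-1] ✗
(B) W/d: [L M T^-2] = force [L M T^-2] ✓
(C) d/t: [L T^-1] = velocity [L T^-1] ✓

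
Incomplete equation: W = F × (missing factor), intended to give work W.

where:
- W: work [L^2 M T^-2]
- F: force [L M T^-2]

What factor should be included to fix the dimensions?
d (distance), dimensions [L]

W has dimensions [L^2 M T^-2] and F has dimensions [L M T^-2].
The missing factor must have dimensions [L^2 M T^-2] / [L M T^-2] = [L], i.e. distance (d).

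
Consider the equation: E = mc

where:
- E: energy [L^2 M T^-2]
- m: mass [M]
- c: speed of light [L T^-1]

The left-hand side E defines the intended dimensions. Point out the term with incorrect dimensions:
The right-hand side term mc

E has dimensions [L^2 M T^-2], but mc has dimensions [L M T^-1], so the term mc is dimensionally wrong for E.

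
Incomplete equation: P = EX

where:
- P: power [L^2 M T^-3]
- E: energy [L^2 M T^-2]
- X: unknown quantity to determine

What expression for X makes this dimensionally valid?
X = f (inverse time / frequency (1/t)), dimensions [T^-1]

P has dimensions [L^2 M T^-3]; the rest of the RHS (E) has dimensions [L^2 M T^-2].
So X must have dimensions [T^-1] — X = f (inverse time / frequency (1/t)).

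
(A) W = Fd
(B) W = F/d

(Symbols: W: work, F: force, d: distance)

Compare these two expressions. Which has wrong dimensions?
(B)

(A) W = Fd: LHS [L^2 M T^-2], RHS [L^2 M T^-2] ✓
(B) W = F/d: LHS [L^2 M T^-2], RHS [M T^-2] ✗

Expression (B) W = F/d is dimensionally incorrect.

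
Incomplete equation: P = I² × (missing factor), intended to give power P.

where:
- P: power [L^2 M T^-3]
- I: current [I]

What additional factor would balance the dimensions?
R (resistance), dimensions [I^-2 L^2 M T^-3]

P has dimensions [L^2 M T^-3] and I² has dimensions [I^2].
The missing factor must have dimensions [L^2 M T^-3] / [I^2] = [I^-2 L^2 M T^-3], i.e. resistance (R).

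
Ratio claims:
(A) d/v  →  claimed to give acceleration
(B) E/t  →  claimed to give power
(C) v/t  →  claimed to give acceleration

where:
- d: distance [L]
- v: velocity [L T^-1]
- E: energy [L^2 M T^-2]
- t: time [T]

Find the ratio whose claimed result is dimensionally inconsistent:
(A) d/v does not give acceleration

(A) d/v: [T] ≠ acceleration [L T^-2] ✗
(B) E/t: [L^2 M T^-3] = power [L^2 M T^-3] ✓
(C) v/t: [L T^-2] = acceleration [L T^-2] ✓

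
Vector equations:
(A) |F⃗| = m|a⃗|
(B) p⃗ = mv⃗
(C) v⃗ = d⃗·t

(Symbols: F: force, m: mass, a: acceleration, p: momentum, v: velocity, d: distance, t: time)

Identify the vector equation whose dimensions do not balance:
(C) v⃗ = d⃗·t

(A) |F⃗| = m|a⃗|: LHS [L M T^-2], RHS [L M T^-2] ✓ — magnitudes of vectors are scalars
(B) p⃗ = mv⃗: LHS [L M T^-1], RHS [L M T^-1] ✓ — mass (scalar) times velocity (vector)
(C) v⃗ = d⃗·t: LHS [L T^-1], RHS [L T] ✗ — velocity is displacement per time; should be d⃗/t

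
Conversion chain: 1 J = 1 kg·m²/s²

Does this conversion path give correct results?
The chain is correct (no errors).

Correct: Joule is defined as kg·m²/s²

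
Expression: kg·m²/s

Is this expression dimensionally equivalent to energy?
No

The expression kg·m²/s has dimensions [L^2 M T^-1], but energy has dimensions [L^2 M T^-2].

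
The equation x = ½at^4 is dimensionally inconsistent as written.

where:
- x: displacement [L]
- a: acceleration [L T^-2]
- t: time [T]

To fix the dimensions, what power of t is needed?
The exponent of t should be 2: x = ½at^2

The LHS x has dimensions [L]; t has dimensions [T].
As written, the RHS ½at^4 (exponent 4 on t) has dimensions [L T^2], which does not match.
With exponent 2, the RHS ½at^2 has dimensions [L], matching the LHS.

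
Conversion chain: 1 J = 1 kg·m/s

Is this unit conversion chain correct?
The chain is incorrect (it contains an error).

Incorrect: Joule is kg·m²/s², not kg·m/s (that is momentum)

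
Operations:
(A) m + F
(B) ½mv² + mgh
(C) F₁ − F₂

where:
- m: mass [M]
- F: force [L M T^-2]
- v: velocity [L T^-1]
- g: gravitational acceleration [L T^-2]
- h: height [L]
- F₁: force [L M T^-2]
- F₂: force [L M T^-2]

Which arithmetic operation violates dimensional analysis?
(A) m + F

(A) m + F: m [M] and F [L M T^-2] — different dimensions cannot be added/subtracted ✗
(B) ½mv² + mgh: ½mv² [L^2 M T^-2] and mgh [L^2 M T^-2] — same dimensions ✓
(C) F₁ − F₂: F₁ [L M T^-2] and F₂ [L M T^-2] — same dimensions ✓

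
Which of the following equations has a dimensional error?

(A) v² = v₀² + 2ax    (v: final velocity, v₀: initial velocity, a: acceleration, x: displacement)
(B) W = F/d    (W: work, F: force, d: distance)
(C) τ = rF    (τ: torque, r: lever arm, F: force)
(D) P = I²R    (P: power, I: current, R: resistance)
(B) W = F/d

The equation (B) W = F/d is dimensionally incorrect.

LHS (W): [L^2 M T^-2]
RHS (F/d): [M T^-2] ✗

The dimensions do not match. The other three equations balance.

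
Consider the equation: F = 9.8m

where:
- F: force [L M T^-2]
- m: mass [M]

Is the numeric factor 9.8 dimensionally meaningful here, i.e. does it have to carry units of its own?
Yes

F has dimensions [L M T^-2], while m alone has dimensions [M]. For the equation to balance, the factor 9.8 must carry dimensions [L T^-2] — it is a dimensional constant (a numerical value of a physical quantity with its units suppressed), not a pure number.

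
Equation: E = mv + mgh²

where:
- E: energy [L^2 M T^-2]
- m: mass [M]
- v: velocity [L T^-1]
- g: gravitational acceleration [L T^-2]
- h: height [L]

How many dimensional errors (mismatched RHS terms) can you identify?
2

LHS E: [L^2 M T^-2]
- mv: [L M T^-1] ✗
- mgh²: [L^3 M T^-2] ✗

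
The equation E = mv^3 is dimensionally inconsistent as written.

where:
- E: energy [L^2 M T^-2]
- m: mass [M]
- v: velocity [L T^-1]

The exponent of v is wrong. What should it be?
The exponent of v should be 2: E = mv^2

The LHS E has dimensions [L^2 M T^-2]; v has dimensions [L T^-1].
As written, the RHS mv^3 (exponent 3 on v) has dimensions [L^3 M T^-3], which does not match.
With exponent 2, the RHS mv^2 has dimensions [L^2 M T^-2], matching the LHS.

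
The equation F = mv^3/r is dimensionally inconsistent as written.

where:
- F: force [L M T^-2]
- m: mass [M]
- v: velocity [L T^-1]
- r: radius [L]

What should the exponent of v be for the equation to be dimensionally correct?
The exponent of v should be 2: F = mv^2/r

The LHS F has dimensions [L M T^-2]; v has dimensions [L T^-1].
As written, the RHS mv^3/r (exponent 3 on v) has dimensions [L^2 M T^-3], which does not match.
With exponent 2, the RHS mv^2/r has dimensions [L M T^-2], matching the LHS.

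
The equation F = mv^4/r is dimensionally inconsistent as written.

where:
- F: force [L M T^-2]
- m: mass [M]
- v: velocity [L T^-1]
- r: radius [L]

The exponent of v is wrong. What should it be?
The exponent of v should be 2: F = mv^2/r

The LHS F has dimensions [L M T^-2]; v has dimensions [L T^-1].
As written, the RHS mv^4/r (exponent 4 on v) has dimensions [L^3 M T^-4], which does not match.
With exponent 2, the RHS mv^2/r has dimensions [L M T^-2], matching the LHS.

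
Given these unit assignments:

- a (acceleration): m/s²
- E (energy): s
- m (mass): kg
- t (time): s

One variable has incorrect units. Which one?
E

The variable E (energy) should have units J, not s.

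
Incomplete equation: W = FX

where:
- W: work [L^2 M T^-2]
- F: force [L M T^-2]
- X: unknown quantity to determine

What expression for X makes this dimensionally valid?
X = d (distance), dimensions [L]

W has dimensions [L^2 M T^-2]; the rest of the RHS (F) has dimensions [L M T^-2].
So X must have dimensions [L] — X = d (distance).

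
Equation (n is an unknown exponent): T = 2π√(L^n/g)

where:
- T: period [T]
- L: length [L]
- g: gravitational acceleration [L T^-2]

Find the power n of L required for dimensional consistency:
n = 1

T has dimensions [T]; L has dimensions [L].
With n = 1: 2π√(L^1/g) has dimensions [T], matching the LHS ✓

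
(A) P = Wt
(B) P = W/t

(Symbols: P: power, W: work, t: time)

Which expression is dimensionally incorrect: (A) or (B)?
(A)

(A) P = Wt: LHS [L^2 M T^-3], RHS [L^2 M T^-1] ✗
(B) P = W/t: LHS [L^2 M T^-3], RHS [L^2 M T^-3] ✓

Expression (A) P = Wt is dimensionally incorrect.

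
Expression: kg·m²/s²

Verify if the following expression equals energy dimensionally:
Yes

The expression kg·m²/s² has dimensions [L^2 M T^-2], which is exactly energy [L^2 M T^-2].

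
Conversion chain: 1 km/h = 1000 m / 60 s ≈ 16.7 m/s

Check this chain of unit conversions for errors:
The chain is incorrect (it contains an error).

Incorrect: 1 h = 3600 s, not 60 s (1 km/h ≈ 0.278 m/s)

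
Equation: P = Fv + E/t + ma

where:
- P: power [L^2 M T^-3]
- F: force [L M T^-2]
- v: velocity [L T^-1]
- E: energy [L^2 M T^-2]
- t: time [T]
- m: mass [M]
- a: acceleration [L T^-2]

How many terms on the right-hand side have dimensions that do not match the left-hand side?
1

LHS P: [L^2 M T^-3]
- Fv: [L^2 M T^-3] ✓
- E/t: [L^2 M T^-3] ✓
- ma: [L M T^-2] ✗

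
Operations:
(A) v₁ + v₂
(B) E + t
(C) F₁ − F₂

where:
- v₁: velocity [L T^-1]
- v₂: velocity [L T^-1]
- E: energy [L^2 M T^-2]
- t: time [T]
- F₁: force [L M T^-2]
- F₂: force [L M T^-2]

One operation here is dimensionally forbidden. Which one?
(B) E + t

(A) v₁ + v₂: v₁ [L T^-1] and v₂ [L T^-1] — same dimensions ✓
(B) E + t: E [L^2 M T^-2] and t [T] — different dimensions cannot be added/subtracted ✗
(C) F₁ − F₂: F₁ [L M T^-2] and F₂ [L M T^-2] — same dimensions ✓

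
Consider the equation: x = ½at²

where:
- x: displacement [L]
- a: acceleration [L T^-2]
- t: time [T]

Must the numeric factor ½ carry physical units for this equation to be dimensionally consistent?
No

x has dimensions [L] and at² already has dimensions [L], so the equation balances without ½ contributing any dimensions. ½ is a pure (dimensionless) number; changing or removing it would not affect dimensional consistency.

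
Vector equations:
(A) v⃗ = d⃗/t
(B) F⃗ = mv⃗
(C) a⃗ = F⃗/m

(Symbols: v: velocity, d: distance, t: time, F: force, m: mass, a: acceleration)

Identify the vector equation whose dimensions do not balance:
(B) F⃗ = mv⃗

(A) v⃗ = d⃗/t: LHS [L T^-1], RHS [L T^-1] ✓ — displacement (vector) divided by time (scalar)
(B) F⃗ = mv⃗: LHS [L M T^-2], RHS [L M T^-1] ✗ — mass times velocity is momentum, not force; should be ma⃗
(C) a⃗ = F⃗/m: LHS [L T^-2], RHS [L T^-2] ✓ — force (vector) divided by mass (scalar)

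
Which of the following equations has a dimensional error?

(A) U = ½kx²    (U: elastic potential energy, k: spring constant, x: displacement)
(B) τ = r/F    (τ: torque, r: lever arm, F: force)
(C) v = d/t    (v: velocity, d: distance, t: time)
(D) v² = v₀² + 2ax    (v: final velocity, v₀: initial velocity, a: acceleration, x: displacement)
(B) τ = r/F

The equation (B) τ = r/F is dimensionally incorrect.

LHS (τ): [L^2 M T^-2]
RHS (r/F): [M^-1 T^2] ✗

The dimensions do not match. The other three equations balance.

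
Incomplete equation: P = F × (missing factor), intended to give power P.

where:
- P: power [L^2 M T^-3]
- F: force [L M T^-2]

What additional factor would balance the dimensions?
v (velocity), dimensions [L T^-1]

P has dimensions [L^2 M T^-3] and F has dimensions [L M T^-2].
The missing factor must have dimensions [L^2 M T^-3] / [L M T^-2] = [L T^-1], i.e. velocity (v).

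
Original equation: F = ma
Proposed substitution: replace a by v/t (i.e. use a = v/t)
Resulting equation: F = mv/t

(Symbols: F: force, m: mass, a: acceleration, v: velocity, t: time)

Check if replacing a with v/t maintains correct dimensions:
Yes

[a] = [L T^-2] and [v/t] = [L T^-2]. These match, so the substitution replaces a quantity by one of the same dimensions and the result F = mv/t has LHS [L M T^-2] vs RHS [L M T^-2] — still consistent.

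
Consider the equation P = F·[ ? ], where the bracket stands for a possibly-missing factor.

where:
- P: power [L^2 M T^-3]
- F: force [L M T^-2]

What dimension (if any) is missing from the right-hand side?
[L T^-1] — velocity (e.g. v)

P has dimensions [L^2 M T^-3]; F has dimensions [L M T^-2].
The bracketed factor must supply [L^2 M T^-3] / [L M T^-2] = [L T^-1].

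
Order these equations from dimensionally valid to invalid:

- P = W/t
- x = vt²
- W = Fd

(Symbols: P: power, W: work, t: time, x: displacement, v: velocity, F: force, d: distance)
Dimensionally correct: P = W/t, W = Fd
Dimensionally incorrect: x = vt²
Ordered (correct first, then incorrect): P = W/t, W = Fd, x = vt²

- P = W/t: LHS [L^2 M T^-3], RHS [L^2 M T^-3] → correct ✓
- x = vt²: LHS [L], RHS [L T] → incorrect ✗
- W = Fd: LHS [L^2 M T^-2], RHS [L^2 M T^-2] → correct ✓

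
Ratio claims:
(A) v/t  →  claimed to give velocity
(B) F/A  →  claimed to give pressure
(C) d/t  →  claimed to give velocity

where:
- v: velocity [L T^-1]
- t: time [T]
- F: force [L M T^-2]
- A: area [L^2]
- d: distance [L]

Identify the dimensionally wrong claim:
(A) v/t does not give velocity

(A) v/t: [L T^-2] ≠ velocity [L T^-1] ✗
(B) F/A: [L^-1 M T^-2] = pressure [L^-1 M T^-2] ✓
(C) d/t: [L T^-1] = velocity [L T^-1] ✓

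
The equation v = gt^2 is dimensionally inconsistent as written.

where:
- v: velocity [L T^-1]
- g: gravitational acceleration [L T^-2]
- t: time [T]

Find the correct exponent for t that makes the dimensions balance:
The exponent of t should be 1: v = gt

The LHS v has dimensions [L T^-1]; t has dimensions [T].
As written, the RHS gt^2 (exponent 2 on t) has dimensions [L], which does not match.
With exponent 1, the RHS gt has dimensions [L T^-1], matching the LHS.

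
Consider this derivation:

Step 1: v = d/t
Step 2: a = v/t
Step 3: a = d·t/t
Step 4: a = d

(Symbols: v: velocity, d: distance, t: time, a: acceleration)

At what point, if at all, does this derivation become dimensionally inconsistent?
Step 3

Step 1: v = d/t → LHS [L T^-1], RHS [L T^-1] ✓
Step 2: a = v/t → LHS [L T^-2], RHS [L T^-2] ✓
Step 3: a = d·t/t → LHS [L T^-2], RHS [L] ✗

The first dimensional inconsistency appears in step 3: a = d·t/t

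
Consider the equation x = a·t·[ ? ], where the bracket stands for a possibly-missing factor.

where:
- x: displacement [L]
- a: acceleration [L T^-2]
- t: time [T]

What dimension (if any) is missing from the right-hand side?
[T] — time (e.g. t)

x has dimensions [L]; a·t has dimensions [L T^-1].
The bracketed factor must supply [L] / [L T^-1] = [T].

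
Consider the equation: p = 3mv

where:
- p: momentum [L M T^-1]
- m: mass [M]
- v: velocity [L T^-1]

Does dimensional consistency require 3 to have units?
No

p has dimensions [L M T^-1] and mv already has dimensions [L M T^-1], so the equation balances without 3 contributing any dimensions. 3 is a pure (dimensionless) number; changing or removing it would not affect dimensional consistency.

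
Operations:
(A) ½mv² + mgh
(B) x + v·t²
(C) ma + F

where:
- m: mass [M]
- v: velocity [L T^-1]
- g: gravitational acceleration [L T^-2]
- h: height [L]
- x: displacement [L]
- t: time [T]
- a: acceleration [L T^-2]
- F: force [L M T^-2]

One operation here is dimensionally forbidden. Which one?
(B) x + v·t²

(A) ½mv² + mgh: ½mv² [L^2 M T^-2] and mgh [L^2 M T^-2] — same dimensions ✓
(B) x + v·t²: x [L] and v·t² [L T] — different dimensions cannot be added/subtracted ✗
(C) ma + F: ma [L M T^-2] and F [L M T^-2] — same dimensions ✓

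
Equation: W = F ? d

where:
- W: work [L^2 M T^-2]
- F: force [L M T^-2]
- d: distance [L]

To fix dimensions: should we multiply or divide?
multiplication (×): W = F × d

W [L^2 M T^-2]; F [L M T^-2]; d [L].
F × d → [L^2 M T^-2] ✓
F ÷ d → [M T^-2] ✗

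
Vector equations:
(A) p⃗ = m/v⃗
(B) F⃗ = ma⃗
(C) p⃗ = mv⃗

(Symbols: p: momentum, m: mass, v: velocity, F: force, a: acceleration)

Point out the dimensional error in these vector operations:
(A) p⃗ = m/v⃗

(A) p⃗ = m/v⃗: LHS [L M T^-1], RHS [L^-1 M T] ✗ — momentum is mass times velocity; should be mv⃗ (and division by a vector is undefined)
(B) F⃗ = ma⃗: LHS [L M T^-2], RHS [L M T^-2] ✓ — Force and acceleration are vectors, mass is a scalar
(C) p⃗ = mv⃗: LHS [L M T^-1], RHS [L M T^-1] ✓ — mass (scalar) times velocity (vector)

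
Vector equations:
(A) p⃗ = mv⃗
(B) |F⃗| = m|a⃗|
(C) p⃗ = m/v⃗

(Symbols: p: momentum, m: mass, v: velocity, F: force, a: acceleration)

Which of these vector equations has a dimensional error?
(C) p⃗ = m/v⃗

(A) p⃗ = mv⃗: LHS [L M T^-1], RHS [L M T^-1] ✓ — mass (scalar) times velocity (vector)
(B) |F⃗| = m|a⃗|: LHS [L M T^-2], RHS [L M T^-2] ✓ — magnitudes of vectors are scalars
(C) p⃗ = m/v⃗: LHS [L M T^-1], RHS [L^-1 M T] ✗ — momentum is mass times velocity; should be mv⃗ (and division by a vector is undefined)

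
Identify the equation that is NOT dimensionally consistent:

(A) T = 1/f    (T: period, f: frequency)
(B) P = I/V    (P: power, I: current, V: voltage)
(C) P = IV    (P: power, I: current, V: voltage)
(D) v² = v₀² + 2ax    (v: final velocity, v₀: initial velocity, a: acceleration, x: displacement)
(B) P = I/V

The equation (B) P = I/V is dimensionally incorrect.

LHS (P): [L^2 M T^-3]
RHS (I/V): [I^2 L^-2 M^-1 T^3] ✗

The dimensions do not match. The other three equations balance.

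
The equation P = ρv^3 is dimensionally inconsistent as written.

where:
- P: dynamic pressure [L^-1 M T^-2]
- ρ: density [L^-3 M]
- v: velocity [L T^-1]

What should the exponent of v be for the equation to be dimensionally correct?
The exponent of v should be 2: P = ρv^2

The LHS P has dimensions [L^-1 M T^-2]; v has dimensions [L T^-1].
As written, the RHS ρv^3 (exponent 3 on v) has dimensions [M T^-3], which does not match.
With exponent 2, the RHS ρv^2 has dimensions [L^-1 M T^-2], matching the LHS.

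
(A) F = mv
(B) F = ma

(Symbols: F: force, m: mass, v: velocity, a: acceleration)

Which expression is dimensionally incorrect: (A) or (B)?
(A)

(A) F = mv: LHS [L M T^-2], RHS [L M T^-1] ✗
(B) F = ma: LHS [L M T^-2], RHS [L M T^-2] ✓

Expression (A) F = mv is dimensionally incorrect.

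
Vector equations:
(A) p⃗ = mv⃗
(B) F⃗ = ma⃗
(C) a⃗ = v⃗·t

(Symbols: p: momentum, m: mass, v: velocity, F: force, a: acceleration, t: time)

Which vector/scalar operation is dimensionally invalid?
(C) a⃗ = v⃗·t

(A) p⃗ = mv⃗: LHS [L M T^-1], RHS [L M T^-1] ✓ — mass (scalar) times velocity (vector)
(B) F⃗ = ma⃗: LHS [L M T^-2], RHS [L M T^-2] ✓ — Force and acceleration are vectors, mass is a scalar
(C) a⃗ = v⃗·t: LHS [L T^-2], RHS [L] ✗ — acceleration is velocity per time; should be v⃗/t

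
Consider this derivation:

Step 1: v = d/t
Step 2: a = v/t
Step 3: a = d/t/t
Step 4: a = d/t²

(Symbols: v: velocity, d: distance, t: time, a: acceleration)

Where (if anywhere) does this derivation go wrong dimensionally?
No step introduces an error — all steps are dimensionally consistent.

Step 1: v = d/t → LHS [L T^-1], RHS [L T^-1] ✓
Step 2: a = v/t → LHS [L T^-2], RHS [L T^-2] ✓
Step 3: a = d/t/t → LHS [L T^-2], RHS [L T^-2] ✓
Step 4: a = d/t² → LHS [L T^-2], RHS [L T^-2] ✓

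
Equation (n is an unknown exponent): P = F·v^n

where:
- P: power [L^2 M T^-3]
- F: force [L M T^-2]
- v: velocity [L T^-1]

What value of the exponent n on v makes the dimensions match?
n = 1

P has dimensions [L^2 M T^-3]; v has dimensions [L T^-1].
The rest of the RHS has dimensions [L M T^-2], so v^n must supply [L T^-1].
With n = 1: F·v^1 has dimensions [L^2 M T^-3], matching the LHS ✓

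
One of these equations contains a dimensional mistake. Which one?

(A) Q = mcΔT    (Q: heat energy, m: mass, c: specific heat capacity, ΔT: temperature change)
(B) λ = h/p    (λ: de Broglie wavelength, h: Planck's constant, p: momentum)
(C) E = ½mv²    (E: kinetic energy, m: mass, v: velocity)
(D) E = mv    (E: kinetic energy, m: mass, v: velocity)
(D) E = mv

The equation (D) E = mv is dimensionally incorrect.

LHS (E): [L^2 M T^-2]
RHS (mv): [L M T^-1] ✗

The dimensions do not match. The other three equations balance.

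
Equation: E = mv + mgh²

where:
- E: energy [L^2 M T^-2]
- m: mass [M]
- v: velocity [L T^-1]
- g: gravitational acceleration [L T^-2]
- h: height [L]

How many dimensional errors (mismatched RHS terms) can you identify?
2

LHS E: [L^2 M T^-2]
- mv: [L M T^-1] ✗
- mgh²: [L^3 M T^-2] ✗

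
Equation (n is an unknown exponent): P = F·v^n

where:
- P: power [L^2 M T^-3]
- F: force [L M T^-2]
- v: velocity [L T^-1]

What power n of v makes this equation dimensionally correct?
n = 1

P has dimensions [L^2 M T^-3]; v has dimensions [L T^-1].
The rest of the RHS has dimensions [L M T^-2], so v^n must supply [L T^-1].
With n = 1: F·v^1 has dimensions [L^2 M T^-3], matching the LHS ✓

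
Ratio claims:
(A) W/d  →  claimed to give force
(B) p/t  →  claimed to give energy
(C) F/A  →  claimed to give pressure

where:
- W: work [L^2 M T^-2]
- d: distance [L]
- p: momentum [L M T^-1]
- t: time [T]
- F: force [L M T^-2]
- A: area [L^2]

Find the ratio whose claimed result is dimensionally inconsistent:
(B) p/t does not give energy

(A) W/d: [L M T^-2] = force [L M T^-2] ✓
(B) p/t: [L M T^-2] ≠ energy [L^2 M T^-2] ✗
(C) F/A: [L^-1 M T^-2] = pressure [L^-1 M T^-2] ✓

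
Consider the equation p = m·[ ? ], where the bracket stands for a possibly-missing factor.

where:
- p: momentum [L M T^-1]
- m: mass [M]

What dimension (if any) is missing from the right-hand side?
[L T^-1] — velocity (e.g. v)

p has dimensions [L M T^-1]; m has dimensions [M].
The bracketed factor must supply [L M T^-1] / [M] = [L T^-1].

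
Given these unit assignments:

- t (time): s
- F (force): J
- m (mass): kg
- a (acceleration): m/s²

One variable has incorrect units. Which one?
F

The variable F (force) should have units N, not J.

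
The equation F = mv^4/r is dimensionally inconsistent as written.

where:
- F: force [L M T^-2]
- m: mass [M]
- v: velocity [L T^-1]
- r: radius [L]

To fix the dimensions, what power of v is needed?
The exponent of v should be 2: F = mv^2/r

The LHS F has dimensions [L M T^-2]; v has dimensions [L T^-1].
As written, the RHS mv^4/r (exponent 4 on v) has dimensions [L^3 M T^-4], which does not match.
With exponent 2, the RHS mv^2/r has dimensions [L M T^-2], matching the LHS.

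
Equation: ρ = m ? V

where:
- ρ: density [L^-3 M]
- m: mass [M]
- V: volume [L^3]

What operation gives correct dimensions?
division (÷): ρ = m ÷ V

ρ [L^-3 M]; m [M]; V [L^3].
m × V → [L^3 M] ✗
m ÷ V → [L^-3 M] ✓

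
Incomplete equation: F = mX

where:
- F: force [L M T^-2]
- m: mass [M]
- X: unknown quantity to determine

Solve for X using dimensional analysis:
X = a (acceleration), dimensions [L T^-2]

F has dimensions [L M T^-2]; the rest of the RHS (m) has dimensions [M].
So X must have dimensions [L T^-2] — X = a (acceleration).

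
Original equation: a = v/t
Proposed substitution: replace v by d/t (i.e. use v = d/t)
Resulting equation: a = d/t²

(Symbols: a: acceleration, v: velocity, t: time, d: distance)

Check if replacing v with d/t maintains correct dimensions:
Yes

[v] = [L T^-1] and [d/t] = [L T^-1]. These match, so the substitution replaces a quantity by one of the same dimensions and the result a = d/t² has LHS [L T^-2] vs RHS [L T^-2] — still consistent.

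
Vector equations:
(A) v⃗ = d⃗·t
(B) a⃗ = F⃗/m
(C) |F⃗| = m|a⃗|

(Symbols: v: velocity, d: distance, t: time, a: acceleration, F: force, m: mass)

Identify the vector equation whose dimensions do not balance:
(A) v⃗ = d⃗·t

(A) v⃗ = d⃗·t: LHS [L T^-1], RHS [L T] ✗ — velocity is displacement per time; should be d⃗/t
(B) a⃗ = F⃗/m: LHS [L T^-2], RHS [L T^-2] ✓ — force (vector) divided by mass (scalar)
(C) |F⃗| = m|a⃗|: LHS [L M T^-2], RHS [L M T^-2] ✓ — magnitudes of vectors are scalars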